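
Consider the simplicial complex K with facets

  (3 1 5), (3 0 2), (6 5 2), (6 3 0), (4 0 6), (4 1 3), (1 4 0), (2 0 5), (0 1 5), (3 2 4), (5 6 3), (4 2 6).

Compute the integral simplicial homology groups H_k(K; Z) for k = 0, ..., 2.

We work with the vertex ordering 0 < 1 < 2 < 3 < 4 < 5 < 6. The simplices of K, each written with vertices in increasing order, are:

  0-simplices (7): [0], [1], [2], [3], [4], [5], [6]
  1-simplices (18): [0,1], [0,2], [0,3], [0,4], [0,5], [0,6], [1,3], [1,4], [1,5], [2,3], [2,4], [2,5], [2,6], [3,4], [3,5], [3,6], [4,6], [5,6]
  2-simplices (12): [0,1,4], [0,1,5], [0,2,3], [0,2,5], [0,3,6], [0,4,6], [1,3,4], [1,3,5], [2,3,4], [2,4,6], [2,5,6], [3,5,6]

giving chain groups C_0 ≅ Z^7, C_1 ≅ Z^18, C_2 ≅ Z^12.

∂_1: C_1 → C_0 is given by ∂[p,q] = [q] − [p]. For instance
  ∂[3,6] = [6] − [3].
As a 7×18 matrix over Z this has rank 6, with invariant factors (1,1,1,1,1,1).

The boundary map ∂_2: C_2 → C_1 sends each 2-simplex [p,q,r] to [q,r] − [p,r] + [p,q]. For instance
  ∂[0,2,3] = [2,3] − [0,3] + [0,2],
  ∂[2,5,6] = [5,6] − [2,6] + [2,5].
The 18×12 boundary matrix has rank 12 and Smith normal form diag(1,1,1,1,1,1,1,1,1,1,1,2).

Computing H_k = (kernel of ∂_k) / (image of ∂_{k+1}):

  H_0: rank C_0 − rank ∂_1 = 7 − 6 = 1, and the invariant factors of ∂_1 are all 1, so H_0 ≅ Z.
  H_1: rank ker ∂_1 − rank ∂_2 = (18 − 6) − 12 = 0, and ∂_2 has invariant factor 2 > 1, so H_1 ≅ Z/2.
  H_2: rank ker ∂_2 − rank ∂_3 = (12 − 12) − 0 = 0, and there is no ∂_3, so H_2 ≅ 0.

H_0 = Z,  H_1 = Z/2,  H_2 = 0.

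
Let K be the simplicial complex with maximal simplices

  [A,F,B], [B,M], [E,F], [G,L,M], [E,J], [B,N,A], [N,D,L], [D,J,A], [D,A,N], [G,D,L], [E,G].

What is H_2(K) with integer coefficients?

H_2 ≅ 0.

Fix the vertex order A < B < D < E < F < G < J < L < M < N and write every simplex with vertices in increasing order. Then dim K = 2 and the simplices of K are:

  0-simplices (10): A, B, D, E, F, G, J, L, M, N
  1-simplices (19): AB, AD, AF, AJ, AN, BF, BM, BN, DG, DJ, DL, DN, EF, EG, EJ, GL, GM, LM, LN
  2-simplices (7): ABF, ABN, ADJ, ADN, DGL, DLN, GLM

giving chain groups C_0 ≅ Z^10, C_1 ≅ Z^19, C_2 ≅ Z^7.

The boundary map ∂_1: C_1 → C_0 maps an edge to its endpoints' difference, ∂[p,q] = q − p. For instance
  ∂BM = M − B.
The 10×19 boundary matrix has rank 9 and Smith normal form diag(1,1,1,1,1,1,1,1,1).

∂_2: C_2 → C_1 maps a triangle to the signed sum of its edges. For instance
  ∂ABF = BF − AF + AB,
  ∂ABN = BN − AN + AB.
This gives a 19×7 integer matrix of rank 7; reducing to Smith normal form yields diagonal entries (1,1,1,1,1,1,1).

Computing H_k = (kernel of ∂_k) / (image of ∂_{k+1}):

  H_2: rank ker ∂_2 − rank ∂_3 = (7 − 7) − 0 = 0, and there is no ∂_3, so H_2 = 0.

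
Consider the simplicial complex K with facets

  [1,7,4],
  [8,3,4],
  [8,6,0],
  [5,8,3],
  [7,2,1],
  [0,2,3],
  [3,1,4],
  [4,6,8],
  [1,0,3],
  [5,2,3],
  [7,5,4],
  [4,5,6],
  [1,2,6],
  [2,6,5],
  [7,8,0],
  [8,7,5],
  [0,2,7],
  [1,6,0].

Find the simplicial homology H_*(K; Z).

H_0 ≅ Z,  H_1 ≅ Z ⊕ Z/2Z,  H_2 = 0.

Fix the vertex order 0 < 1 < 2 < 3 < 4 < 5 < 6 < 7 < 8 and write every simplex with vertices in increasing order. Then dim K = 2 and the simplices of K are:

  0-simplices (9): [0], [1], [2], [3], [4], [5], [6], [7], [8]
  1-simplices (27): (27 of them)
  2-simplices (18): [0,1,3], [0,1,6], [0,2,3], [0,2,7], [0,6,8], [0,7,8], [1,2,6], [1,2,7], [1,3,4], [1,4,7], [2,3,5], [2,5,6], [3,4,8], [3,5,8], [4,5,6], [4,5,7], [4,6,8], [5,7,8]

so the chain groups are C_0 ≅ Z^9, C_1 ≅ Z^27, C_2 ≅ Z^18.

∂_1: C_1 → C_0 sends each edge [p,q] (with p < q) to q − p. For instance
  ∂[4,7] = [7] − [4].
The resulting 9×27 matrix has rank 8, and its Smith normal form has invariant factors (1,1,1,1,1,1,1,1).

The boundary map ∂_2: C_2 → C_1 maps a triangle to the signed sum of its edges. For instance
  ∂[0,1,3] = [1,3] − [0,3] + [0,1],
  ∂[2,5,6] = [5,6] − [2,6] + [2,5].
This gives a 27×18 integer matrix of rank 18; reducing to Smith normal form yields diagonal entries (1,1,1,1,1,1,1,1,1,1,1,1,1,1,1,1,1,2).

Computing H_k = (kernel of ∂_k) / (image of ∂_{k+1}):

  H_0: rank C_0 − rank ∂_1 = 9 − 8 = 1, and the invariant factors of ∂_1 are all 1, so H_0 = Z.
  H_1: rank ker ∂_1 − rank ∂_2 = (27 − 8) − 18 = 1, and ∂_2 has invariant factor 2 > 1, so H_1 = Z ⊕ Z/2Z.
  H_2: rank ker ∂_2 − rank ∂_3 = (18 − 18) − 0 = 0, and there is no ∂_3, so H_2 = 0.

As a check, the Euler characteristic is 9 − 27 + 18 = 0, which agrees with 1 − 1 + 0 = 0.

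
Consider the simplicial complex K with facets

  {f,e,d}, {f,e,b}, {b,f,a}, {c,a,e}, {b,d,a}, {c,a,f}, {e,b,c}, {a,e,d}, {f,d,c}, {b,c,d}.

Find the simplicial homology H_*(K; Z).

H_0 ≅ Z,  H_1 ≅ Z/2,  H_2 = 0.

K has 6 vertices, 15 edges, 10 triangles.
rank ∂_0 = 0, rank ∂_1 = 5 ⇒ b_0 = 6 − 0 − 5 = 1; all invariant factors of ∂_1 are 1 so no torsion. So H_0 = Z.
rank ∂_1 = 5, rank ∂_2 = 10 ⇒ b_1 = 15 − 5 − 10 = 0; ∂_2 has invariant factor(s) [2] giving torsion. So H_1 = Z/2.
rank ∂_2 = 10, rank ∂_3 = 0 ⇒ b_2 = 10 − 10 − 0 = 0. So H_2 = 0.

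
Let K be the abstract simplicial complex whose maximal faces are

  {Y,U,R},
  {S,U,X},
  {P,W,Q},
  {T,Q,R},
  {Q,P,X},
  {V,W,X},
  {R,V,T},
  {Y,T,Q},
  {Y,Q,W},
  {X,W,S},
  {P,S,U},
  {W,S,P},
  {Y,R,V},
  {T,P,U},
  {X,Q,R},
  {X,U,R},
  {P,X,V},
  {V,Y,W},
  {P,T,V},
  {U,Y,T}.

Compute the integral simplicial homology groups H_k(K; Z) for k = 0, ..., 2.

H_0 ≅ Z,  H_1 ≅ Z ⊕ Z/2Z,  H_2 = 0.

Order the vertices as P < Q < R < S < T < U < V < W < X < Y. Listing each simplex with vertices in this order, K has dimension 2 with simplices:

  0-simplices (10): P, Q, R, S, T, U, V, W, X, Y
  1-simplices (30): PQ, PS, PT, PU, PV, PW, PX, QR, QT, QW, QX, QY, RT, RU, RV, RX, RY, SU, SW, SX, TU, TV, TY, UX, UY, VW, VX, VY, WX, WY
  2-simplices (20): PQW, PQX, PSU, PSW, PTU, PTV, PVX, QRT, QRX, QTY, QWY, RTV, RUX, RUY, RVY, SUX, SWX, TUY, VWX, VWY

giving chain groups C_0 ≅ Z^10, C_1 ≅ Z^30, C_2 ≅ Z^20.

∂_1: C_1 → C_0 is given by ∂[p,q] = [q] − [p]. For instance
  ∂SW = W − S.
The 10×30 boundary matrix has rank 9 and Smith normal form diag(1,1,1,1,1,1,1,1,1).

∂_2: C_2 → C_1 maps a triangle to the signed sum of its edges. For instance
  ∂PSU = SU − PU + PS,
  ∂RVY = VY − RY + RV.
The 30×20 boundary matrix has rank 20 and Smith normal form diag(1,1,1,1,1,1,1,1,1,1,1,1,1,1,1,1,1,1,1,2).

From H_k ≅ ker(∂_k) / im(∂_{k+1}) we obtain:

  H_0: rank C_0 − rank ∂_1 = 10 − 9 = 1, and the invariant factors of ∂_1 are all 1, so H_0 ≅ Z.
  H_1: rank ker ∂_1 − rank ∂_2 = (30 − 9) − 20 = 1, and ∂_2 has invariant factor 2 > 1, so H_1 ≅ Z ⊕ Z/2Z.
  H_2: rank ker ∂_2 − rank ∂_3 = (20 − 20) − 0 = 0, and there is no ∂_3, so H_2 ≅ 0.

As a check, the Euler characteristic is 10 − 30 + 20 = 0, which agrees with 1 − 1 + 0 = 0.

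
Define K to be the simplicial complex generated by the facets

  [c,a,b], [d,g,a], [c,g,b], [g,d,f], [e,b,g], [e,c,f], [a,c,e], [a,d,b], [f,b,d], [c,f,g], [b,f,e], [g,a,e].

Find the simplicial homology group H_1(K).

Take the total order a < b < c < d < e < f < g on the vertex set. Then K (dimension 2) consists of the simplices:

  0-simplices (7): a, b, c, d, e, f, g
  1-simplices (18): ab, ac, ad, ae, ag, bc, bd, be, bf, bg, ce, cf, cg, df, dg, ef, eg, fg
  2-simplices (12): abc, abd, ace, adg, aeg, bcg, bdf, bef, beg, cef, cfg, dfg

giving chain groups C_0 ≅ Z^7, C_1 ≅ Z^18, C_2 ≅ Z^12.

Boundary ∂_1: C_1 → C_0 sends each edge [p,q] (with p < q) to q − p. For instance
  ∂fg = g − f.
The resulting 7×18 matrix has rank 6, and its Smith normal form has invariant factors (1,1,1,1,1,1).

∂_2: C_2 → C_1 maps a triangle to the signed sum of its edges. For instance
  ∂cef = ef − cf + ce,
  ∂aeg = eg − ag + ae.
This gives a 18×12 integer matrix of rank 12; reducing to Smith normal form yields diagonal entries (1,1,1,1,1,1,1,1,1,1,1,2).

From H_k ≅ ker(∂_k) / im(∂_{k+1}) we obtain:

  H_1: rank ker ∂_1 − rank ∂_2 = (18 − 6) − 12 = 0, and ∂_2 has invariant factor 2 > 1, so H_1 = Z/2Z.

H_1 ≅ Z/2Z.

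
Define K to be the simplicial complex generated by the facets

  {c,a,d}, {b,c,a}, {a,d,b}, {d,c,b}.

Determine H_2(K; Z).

K has 4 vertices, 6 edges, 4 triangles.
rank ∂_2 = 3, rank ∂_3 = 0 ⇒ b_2 = 4 − 3 − 0 = 1. So H_2 = Z.

H_2 ≅ Z.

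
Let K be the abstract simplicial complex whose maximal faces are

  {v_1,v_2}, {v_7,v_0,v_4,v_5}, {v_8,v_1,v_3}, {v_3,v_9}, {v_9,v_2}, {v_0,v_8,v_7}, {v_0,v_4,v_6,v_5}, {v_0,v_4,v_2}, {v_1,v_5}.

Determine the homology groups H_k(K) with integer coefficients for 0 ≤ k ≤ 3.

Order the vertices as v_0 < v_1 < v_2 < v_3 < v_4 < v_5 < v_6 < v_7 < v_8 < v_9. Listing each simplex with vertices in this order, K has dimension 3 with simplices:

  0-simplices (10): [v_0], [v_1], [v_2], [v_3], [v_4], [v_5], [v_6], [v_7], [v_8], [v_9]
  1-simplices (20): (20 of them)
  2-simplices (10): [v_0,v_2,v_4], [v_0,v_4,v_5], [v_0,v_4,v_6], [v_0,v_4,v_7], [v_0,v_5,v_6], [v_0,v_5,v_7], [v_0,v_7,v_8], [v_1,v_3,v_8], [v_4,v_5,v_6], [v_4,v_5,v_7]
  3-simplices (2): [v_0,v_4,v_5,v_6], [v_0,v_4,v_5,v_7]

giving chain groups C_0 ≅ Z^10, C_1 ≅ Z^20, C_2 ≅ Z^10, C_3 ≅ Z^2.

The boundary map ∂_1: C_1 → C_0 maps an edge to its endpoints' difference, ∂[p,q] = q − p.
This gives a 10×20 integer matrix of rank 9; reducing to Smith normal form yields diagonal entries (1,1,1,1,1,1,1,1,1).

Boundary ∂_2: C_2 → C_1 maps a triangle to the signed sum of its edges. For instance
  ∂[v_0,v_4,v_5] = [v_4,v_5] − [v_0,v_5] + [v_0,v_4],
  ∂[v_0,v_5,v_6] = [v_5,v_6] − [v_0,v_6] + [v_0,v_5].
The resulting 20×10 matrix has rank 8, and its Smith normal form has invariant factors (1,1,1,1,1,1,1,1).

∂_3: C_3 → C_2 sends each 3-simplex σ to the alternating sum Σ_i (−1)^i (σ with its i-th vertex removed). For instance
  ∂[v_0,v_4,v_5,v_6] = [v_4,v_5,v_6] − [v_0,v_5,v_6] + [v_0,v_4,v_6] − [v_0,v_4,v_5],
  ∂[v_0,v_4,v_5,v_7] = [v_4,v_5,v_7] − [v_0,v_5,v_7] + [v_0,v_4,v_7] − [v_0,v_4,v_5].
As a 10×2 matrix over Z this has rank 2, with invariant factors (1,1).

Now H_k = ker ∂_k / im ∂_{k+1}, so:

  H_0: rank C_0 − rank ∂_1 = 10 − 9 = 1, and the invariant factors of ∂_1 are all 1, so H_0 ≅ Z.
  H_1: rank ker ∂_1 − rank ∂_2 = (20 − 9) − 8 = 3, and the invariant factors of ∂_2 are all 1, so H_1 ≅ Z^3.
  H_2: rank ker ∂_2 − rank ∂_3 = (10 − 8) − 2 = 0, and the invariant factors of ∂_3 are all 1, so H_2 ≅ 0.
  H_3: rank ker ∂_3 − rank ∂_4 = (2 − 2) − 0 = 0, and there is no ∂_4, so H_3 ≅ 0.

H_0 ≅ Z,  H_1 ≅ Z^3,  H_2 = 0,  H_3 = 0.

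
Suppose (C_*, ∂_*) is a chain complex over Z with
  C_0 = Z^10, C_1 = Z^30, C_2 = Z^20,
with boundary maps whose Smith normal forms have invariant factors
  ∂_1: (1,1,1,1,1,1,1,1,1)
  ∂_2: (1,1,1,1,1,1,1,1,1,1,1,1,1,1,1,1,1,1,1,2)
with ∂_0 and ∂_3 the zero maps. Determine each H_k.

H_0 ≅ Z,  H_1 ≅ Z ⊕ Z/2,  H_2 = 0.

H_0: b_0 = 10 − 0 − 9 = 1; torsion from ∂_1 factors > 1: none. So H_0 ≅ Z.
H_1: b_1 = 30 − 9 − 20 = 1; torsion from ∂_2 factors > 1: [2]. So H_1 ≅ Z ⊕ Z/2.
H_2: b_2 = 20 − 20 − 0 = 0; torsion from ∂_3 factors > 1: none. So H_2 ≅ 0.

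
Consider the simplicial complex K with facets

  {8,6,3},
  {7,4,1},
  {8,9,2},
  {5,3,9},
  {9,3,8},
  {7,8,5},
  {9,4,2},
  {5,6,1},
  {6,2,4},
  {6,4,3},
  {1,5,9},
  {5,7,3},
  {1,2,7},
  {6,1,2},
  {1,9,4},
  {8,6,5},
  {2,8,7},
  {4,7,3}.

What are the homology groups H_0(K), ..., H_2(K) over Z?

Fix the vertex order 1 < 2 < 3 < 4 < 5 < 6 < 7 < 8 < 9 and write every simplex with vertices in increasing order. Then dim K = 2 and the simplices of K are:

  0-simplices (9): [1], [2], [3], [4], [5], [6], [7], [8], [9]
  1-simplices (27): (27 of them)
  2-simplices (18): [1,2,6], [1,2,7], [1,4,7], [1,4,9], [1,5,6], [1,5,9], [2,4,6], [2,4,9], [2,7,8], [2,8,9], [3,4,6], [3,4,7], [3,5,7], [3,5,9], [3,6,8], [3,8,9], [5,6,8], [5,7,8]

Hence C_0 ≅ Z^9, C_1 ≅ Z^27, C_2 ≅ Z^18.

∂_1: C_1 → C_0 sends each edge [p,q] (with p < q) to q − p. For instance
  ∂[1,9] = [9] − [1].
The resulting 9×27 matrix has rank 8, and its Smith normal form has invariant factors (1,1,1,1,1,1,1,1).

The boundary map ∂_2: C_2 → C_1 acts by ∂[p,q,r] = [q,r] − [p,r] + [p,q]. For instance
  ∂[1,2,7] = [2,7] − [1,7] + [1,2],
  ∂[3,5,9] = [5,9] − [3,9] + [3,5].
As a 27×18 matrix over Z this has rank 18, with invariant factors (1,1,1,1,1,1,1,1,1,1,1,1,1,1,1,1,1,2).

Computing H_k = (kernel of ∂_k) / (image of ∂_{k+1}):

  H_0: rank C_0 − rank ∂_1 = 9 − 8 = 1, and the invariant factors of ∂_1 are all 1, so H_0 = Z.
  H_1: rank ker ∂_1 − rank ∂_2 = (27 − 8) − 18 = 1, and ∂_2 has invariant factor 2 > 1, so H_1 = Z ⊕ Z/2.
  H_2: rank ker ∂_2 − rank ∂_3 = (18 − 18) − 0 = 0, and there is no ∂_3, so H_2 = 0.

As a check, the Euler characteristic is 9 − 27 + 18 = 0, which agrees with 1 − 1 + 0 = 0.

H_0 = Z,  H_1 = Z ⊕ Z/2,  H_2 = 0.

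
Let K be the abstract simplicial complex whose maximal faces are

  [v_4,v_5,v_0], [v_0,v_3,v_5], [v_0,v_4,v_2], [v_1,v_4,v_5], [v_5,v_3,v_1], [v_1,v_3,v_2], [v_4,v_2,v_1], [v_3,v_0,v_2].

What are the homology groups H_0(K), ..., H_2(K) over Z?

K has 6 vertices, 12 edges, 8 triangles.
rank ∂_0 = 0, rank ∂_1 = 5 ⇒ b_0 = 6 − 0 − 5 = 1; all invariant factors of ∂_1 are 1 so no torsion. So H_0 = Z.
rank ∂_1 = 5, rank ∂_2 = 7 ⇒ b_1 = 12 − 5 − 7 = 0; all invariant factors of ∂_2 are 1 so no torsion. So H_1 = 0.
rank ∂_2 = 7, rank ∂_3 = 0 ⇒ b_2 = 8 − 7 − 0 = 1. So H_2 = Z.

H_0 ≅ Z,  H_1 = 0,  H_2 ≅ Z.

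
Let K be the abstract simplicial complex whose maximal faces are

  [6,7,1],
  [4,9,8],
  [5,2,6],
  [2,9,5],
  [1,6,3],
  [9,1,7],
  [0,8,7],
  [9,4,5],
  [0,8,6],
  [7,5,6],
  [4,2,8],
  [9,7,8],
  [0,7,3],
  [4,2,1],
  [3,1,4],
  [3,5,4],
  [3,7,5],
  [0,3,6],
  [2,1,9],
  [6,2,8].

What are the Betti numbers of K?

Order the vertices as 0 < 1 < 2 < 3 < 4 < 5 < 6 < 7 < 8 < 9. Listing each simplex with vertices in this order, K has dimension 2 with simplices:

  0-simplices (10): [0], [1], [2], [3], [4], [5], [6], [7], [8], [9]
  1-simplices (30): (30 of them)
  2-simplices (20): (20 of them)

Hence C_0 ≅ Z^10, C_1 ≅ Z^30, C_2 ≅ Z^20.

∂_1: C_1 → C_0 is given by ∂[p,q] = [q] − [p].
The 10×30 boundary matrix has rank 9 and Smith normal form diag(1,1,1,1,1,1,1,1,1).

Boundary ∂_2: C_2 → C_1 sends each 2-simplex [p,q,r] to [q,r] − [p,r] + [p,q]. For instance
  ∂[3,4,5] = [4,5] − [3,5] + [3,4],
  ∂[2,5,9] = [5,9] − [2,9] + [2,5].
This gives a 30×20 integer matrix of rank 20; reducing to Smith normal form yields diagonal entries (1,1,1,1,1,1,1,1,1,1,1,1,1,1,1,1,1,1,1,2).

Reading off H_k = ker ∂_k / im ∂_{k+1}:

  H_0: rank C_0 − rank ∂_1 = 10 − 9 = 1, and the invariant factors of ∂_1 are all 1, so H_0 ≅ Z.
  H_1: rank ker ∂_1 − rank ∂_2 = (30 − 9) − 20 = 1, and ∂_2 has invariant factor 2 > 1, so H_1 ≅ Z ⊕ Z/2.
  H_2: rank ker ∂_2 − rank ∂_3 = (20 − 20) − 0 = 0, and there is no ∂_3, so H_2 ≅ 0.

As a check, the Euler characteristic is 10 − 30 + 20 = 0, which agrees with 1 − 1 + 0 = 0.
(K is a triangulation of the Klein bottle.)

Hence the Betti numbers are b_0 = 1, b_1 = 1, b_2 = 0.

b_0 = 1, b_1 = 1, b_2 = 0.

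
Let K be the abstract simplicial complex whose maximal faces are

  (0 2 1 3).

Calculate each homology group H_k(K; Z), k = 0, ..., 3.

We work with the vertex ordering 0 < 1 < 2 < 3. The simplices of K, each written with vertices in increasing order, are:

  0-simplices (4): [0], [1], [2], [3]
  1-simplices (6): [0,1], [0,2], [0,3], [1,2], [1,3], [2,3]
  2-simplices (4): [0,1,2], [0,1,3], [0,2,3], [1,2,3]
  3-simplices (1): [0,1,2,3]

so the chain groups are C_0 ≅ Z^4, C_1 ≅ Z^6, C_2 ≅ Z^4, C_3 ≅ Z^1.

Boundary ∂_1: C_1 → C_0 maps an edge to its endpoints' difference, ∂[p,q] = q − p.
As a 4×6 matrix over Z this has rank 3, with invariant factors (1,1,1).

∂_2: C_2 → C_1 maps a triangle to the signed sum of its edges. For instance
  ∂[0,1,2] = [1,2] − [0,2] + [0,1],
  ∂[0,1,3] = [1,3] − [0,3] + [0,1].
The resulting 6×4 matrix has rank 3, and its Smith normal form has invariant factors (1,1,1).

Boundary ∂_3: C_3 → C_2 sends each 3-simplex σ to the alternating sum Σ_i (−1)^i (σ with its i-th vertex removed). For instance
  ∂[0,1,2,3] = [1,2,3] − [0,2,3] + [0,1,3] − [0,1,2].
As a 4×1 matrix over Z this has rank 1, with invariant factors (1).

Now H_k = ker ∂_k / im ∂_{k+1}, so:

  H_0: rank C_0 − rank ∂_1 = 4 − 3 = 1, and the invariant factors of ∂_1 are all 1, so H_0 ≅ Z.
  H_1: rank ker ∂_1 − rank ∂_2 = (6 − 3) − 3 = 0, and the invariant factors of ∂_2 are all 1, so H_1 ≅ 0.
  H_2: rank ker ∂_2 − rank ∂_3 = (4 − 3) − 1 = 0, and the invariant factors of ∂_3 are all 1, so H_2 ≅ 0.
  H_3: rank ker ∂_3 − rank ∂_4 = (1 − 1) − 0 = 0, and there is no ∂_4, so H_3 ≅ 0.

(K is a triangulation of the 3-simplex.)

H_0 = Z,  H_1 = 0,  H_2 = 0,  H_3 = 0.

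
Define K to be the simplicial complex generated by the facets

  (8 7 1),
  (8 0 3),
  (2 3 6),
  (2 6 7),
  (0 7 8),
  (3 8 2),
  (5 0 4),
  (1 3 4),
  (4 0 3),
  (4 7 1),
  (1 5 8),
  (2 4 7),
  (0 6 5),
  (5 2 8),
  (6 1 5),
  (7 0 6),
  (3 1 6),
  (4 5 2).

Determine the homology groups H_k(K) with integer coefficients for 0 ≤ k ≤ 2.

H_0 = Z,  H_1 = Z^2,  H_2 = Z.

We work with the vertex ordering 0 < 1 < 2 < 3 < 4 < 5 < 6 < 7 < 8. The simplices of K, each written with vertices in increasing order, are:

  0-simplices (9): [0], [1], [2], [3], [4], [5], [6], [7], [8]
  1-simplices (27): (27 of them)
  2-simplices (18): [0,3,4], [0,3,8], [0,4,5], [0,5,6], [0,6,7], [0,7,8], [1,3,4], [1,3,6], [1,4,7], [1,5,6], [1,5,8], [1,7,8], [2,3,6], [2,3,8], [2,4,5], [2,4,7], [2,5,8], [2,6,7]

Hence C_0 ≅ Z^9, C_1 ≅ Z^27, C_2 ≅ Z^18.

∂_1: C_1 → C_0 is given by ∂[p,q] = [q] − [p].
The resulting 9×27 matrix has rank 8, and its Smith normal form has invariant factors (1,1,1,1,1,1,1,1).

The boundary map ∂_2: C_2 → C_1 sends each 2-simplex [p,q,r] to [q,r] − [p,r] + [p,q]. For instance
  ∂[1,3,4] = [3,4] − [1,4] + [1,3],
  ∂[0,3,8] = [3,8] − [0,8] + [0,3].
The 27×18 boundary matrix has rank 17 and Smith normal form diag(1,1,1,1,1,1,1,1,1,1,1,1,1,1,1,1,1).

Now H_k = ker ∂_k / im ∂_{k+1}, so:

  H_0: rank C_0 − rank ∂_1 = 9 − 8 = 1, and the invariant factors of ∂_1 are all 1, so H_0 = Z.
  H_1: rank ker ∂_1 − rank ∂_2 = (27 − 8) − 17 = 2, and the invariant factors of ∂_2 are all 1, so H_1 = Z^2.
  H_2: rank ker ∂_2 − rank ∂_3 = (18 − 17) − 0 = 1, and there is no ∂_3, so H_2 = Z.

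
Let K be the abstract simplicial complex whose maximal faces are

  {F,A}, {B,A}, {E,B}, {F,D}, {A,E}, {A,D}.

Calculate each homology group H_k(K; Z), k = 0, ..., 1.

Take the total order A < B < D < E < F on the vertex set. Then K (dimension 1) consists of the simplices:

  0-simplices (5): A, B, D, E, F
  1-simplices (6): AB, AD, AE, AF, BE, DF

Hence C_0 ≅ Z^5, C_1 ≅ Z^6.

The boundary map ∂_1: C_1 → C_0 maps an edge to its endpoints' difference, ∂[p,q] = q − p.
The 5×6 boundary matrix has rank 4 and Smith normal form diag(1,1,1,1).

From H_k ≅ ker(∂_k) / im(∂_{k+1}) we obtain:

  H_0: rank C_0 − rank ∂_1 = 5 − 4 = 1, and the invariant factors of ∂_1 are all 1, so H_0 ≅ Z.
  H_1: rank ker ∂_1 − rank ∂_2 = (6 − 4) − 0 = 2, and there is no ∂_2, so H_1 ≅ Z^2.

(K is a triangulation of a wedge of 2 circles.)

H_0 ≅ Z,  H_1 ≅ Z^2.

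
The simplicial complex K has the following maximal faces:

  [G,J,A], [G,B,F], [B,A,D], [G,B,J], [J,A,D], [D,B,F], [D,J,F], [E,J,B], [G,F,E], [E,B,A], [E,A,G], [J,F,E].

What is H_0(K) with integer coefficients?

We work with the vertex ordering A < B < D < E < F < G < J. The simplices of K, each written with vertices in increasing order, are:

  0-simplices (7): A, B, D, E, F, G, J
  1-simplices (18): AB, AD, AE, AG, AJ, BD, BE, BF, BG, BJ, DF, DJ, EF, EG, EJ, FG, FJ, GJ
  2-simplices (12): ABD, ABE, ADJ, AEG, AGJ, BDF, BEJ, BFG, BGJ, DFJ, EFG, EFJ

giving chain groups C_0 ≅ Z^7, C_1 ≅ Z^18, C_2 ≅ Z^12.

The boundary map ∂_1: C_1 → C_0 maps an edge to its endpoints' difference, ∂[p,q] = q − p. For instance
  ∂DJ = J − D.
This gives a 7×18 integer matrix of rank 6; reducing to Smith normal form yields diagonal entries (1,1,1,1,1,1).

∂_2: C_2 → C_1 maps a triangle to the signed sum of its edges. For instance
  ∂DFJ = FJ − DJ + DF,
  ∂BFG = FG − BG + BF.
The 18×12 boundary matrix has rank 12 and Smith normal form diag(1,1,1,1,1,1,1,1,1,1,1,2).

Computing H_k = (kernel of ∂_k) / (image of ∂_{k+1}):

  H_0: rank C_0 − rank ∂_1 = 7 − 6 = 1, and the invariant factors of ∂_1 are all 1, so H_0 ≅ Z.

H_0 = Z.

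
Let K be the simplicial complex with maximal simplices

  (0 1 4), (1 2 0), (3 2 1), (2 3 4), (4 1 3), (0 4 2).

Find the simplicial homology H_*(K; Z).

H_0 = Z,  H_1 = 0,  H_2 = Z.

Take the total order 0 < 1 < 2 < 3 < 4 on the vertex set. Then K (dimension 2) consists of the simplices:

  0-simplices (5): [0], [1], [2], [3], [4]
  1-simplices (9): [0,1], [0,2], [0,4], [1,2], [1,3], [1,4], [2,3], [2,4], [3,4]
  2-simplices (6): [0,1,2], [0,1,4], [0,2,4], [1,2,3], [1,3,4], [2,3,4]

giving chain groups C_0 ≅ Z^5, C_1 ≅ Z^9, C_2 ≅ Z^6.

The boundary map ∂_1: C_1 → C_0 sends each edge [p,q] (with p < q) to q − p.
The 5×9 boundary matrix has rank 4 and Smith normal form diag(1,1,1,1).

∂_2: C_2 → C_1 sends each 2-simplex [p,q,r] to [q,r] − [p,r] + [p,q]. For instance
  ∂[0,2,4] = [2,4] − [0,4] + [0,2],
  ∂[0,1,4] = [1,4] − [0,4] + [0,1].
This gives a 9×6 integer matrix of rank 5; reducing to Smith normal form yields diagonal entries (1,1,1,1,1).

Computing H_k = (kernel of ∂_k) / (image of ∂_{k+1}):

  H_0: rank C_0 − rank ∂_1 = 5 − 4 = 1, and the invariant factors of ∂_1 are all 1, so H_0 = Z.
  H_1: rank ker ∂_1 − rank ∂_2 = (9 − 4) − 5 = 0, and the invariant factors of ∂_2 are all 1, so H_1 = 0.
  H_2: rank ker ∂_2 − rank ∂_3 = (6 − 5) − 0 = 1, and there is no ∂_3, so H_2 = Z.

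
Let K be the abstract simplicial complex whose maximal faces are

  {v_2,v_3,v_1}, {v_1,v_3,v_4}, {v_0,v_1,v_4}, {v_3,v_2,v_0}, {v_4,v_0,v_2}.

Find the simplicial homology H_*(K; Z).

H_0 ≅ Z,  H_1 ≅ Z,  H_2 = 0.

Order the vertices as v_0 < v_1 < v_2 < v_3 < v_4. Listing each simplex with vertices in this order, K has dimension 2 with simplices:

  0-simplices (5): [v_0], [v_1], [v_2], [v_3], [v_4]
  1-simplices (10): [v_0,v_1], [v_0,v_2], [v_0,v_3], [v_0,v_4], [v_1,v_2], [v_1,v_3], [v_1,v_4], [v_2,v_3], [v_2,v_4], [v_3,v_4]
  2-simplices (5): [v_0,v_1,v_4], [v_0,v_2,v_3], [v_0,v_2,v_4], [v_1,v_2,v_3], [v_1,v_3,v_4]

so the chain groups are C_0 ≅ Z^5, C_1 ≅ Z^10, C_2 ≅ Z^5.

∂_1: C_1 → C_0 maps an edge to its endpoints' difference, ∂[p,q] = q − p. For instance
  ∂[v_2,v_4] = [v_4] − [v_2].
The resulting 5×10 matrix has rank 4, and its Smith normal form has invariant factors (1,1,1,1).

The boundary map ∂_2: C_2 → C_1 maps a triangle to the signed sum of its edges. For instance
  ∂[v_1,v_3,v_4] = [v_3,v_4] − [v_1,v_4] + [v_1,v_3],
  ∂[v_0,v_1,v_4] = [v_1,v_4] − [v_0,v_4] + [v_0,v_1].
The 10×5 boundary matrix has rank 5 and Smith normal form diag(1,1,1,1,1).

Now H_k = ker ∂_k / im ∂_{k+1}, so:

  H_0: rank C_0 − rank ∂_1 = 5 − 4 = 1, and the invariant factors of ∂_1 are all 1, so H_0 ≅ Z.
  H_1: rank ker ∂_1 − rank ∂_2 = (10 − 4) − 5 = 1, and the invariant factors of ∂_2 are all 1, so H_1 ≅ Z.
  H_2: rank ker ∂_2 − rank ∂_3 = (5 − 5) − 0 = 0, and there is no ∂_3, so H_2 ≅ 0.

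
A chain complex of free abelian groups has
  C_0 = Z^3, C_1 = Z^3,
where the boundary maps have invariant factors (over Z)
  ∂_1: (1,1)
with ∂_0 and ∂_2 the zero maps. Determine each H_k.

H_0 = Z,  H_1 = Z.

H_0: b_0 = 3 − 0 − 2 = 1; torsion from ∂_1 factors > 1: none. So H_0 = Z.
H_1: b_1 = 3 − 2 − 0 = 1; torsion from ∂_2 factors > 1: none. So H_1 = Z.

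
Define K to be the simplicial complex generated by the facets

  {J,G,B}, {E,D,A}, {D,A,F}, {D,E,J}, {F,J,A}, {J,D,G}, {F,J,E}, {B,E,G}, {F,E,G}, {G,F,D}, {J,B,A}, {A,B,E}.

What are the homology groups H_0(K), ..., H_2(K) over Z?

We work with the vertex ordering A < B < D < E < F < G < J. The simplices of K, each written with vertices in increasing order, are:

  0-simplices (7): A, B, D, E, F, G, J
  1-simplices (18): AB, AD, AE, AF, AJ, BE, BG, BJ, DE, DF, DG, DJ, EF, EG, EJ, FG, FJ, GJ
  2-simplices (12): ABE, ABJ, ADE, ADF, AFJ, BEG, BGJ, DEJ, DFG, DGJ, EFG, EFJ

Hence C_0 ≅ Z^7, C_1 ≅ Z^18, C_2 ≅ Z^12.

The boundary map ∂_1: C_1 → C_0 is given by ∂[p,q] = [q] − [p]. For instance
  ∂DE = E − D.
As a 7×18 matrix over Z this has rank 6, with invariant factors (1,1,1,1,1,1).

Boundary ∂_2: C_2 → C_1 sends each 2-simplex [p,q,r] to [q,r] − [p,r] + [p,q]. For instance
  ∂BGJ = GJ − BJ + BG,
  ∂DGJ = GJ − DJ + DG.
The resulting 18×12 matrix has rank 12, and its Smith normal form has invariant factors (1,1,1,1,1,1,1,1,1,1,1,2).

From H_k ≅ ker(∂_k) / im(∂_{k+1}) we obtain:

  H_0: rank C_0 − rank ∂_1 = 7 − 6 = 1, and the invariant factors of ∂_1 are all 1, so H_0 = Z.
  H_1: rank ker ∂_1 − rank ∂_2 = (18 − 6) − 12 = 0, and ∂_2 has invariant factor 2 > 1, so H_1 = Z/2.
  H_2: rank ker ∂_2 − rank ∂_3 = (12 − 12) − 0 = 0, and there is no ∂_3, so H_2 = 0.

As a check, the Euler characteristic is 7 − 18 + 12 = 1, which agrees with 1 − 0 + 0 = 1.
(K is a triangulation of the real projective plane RP^2.)

H_0 ≅ Z,  H_1 ≅ Z/2,  H_2 = 0.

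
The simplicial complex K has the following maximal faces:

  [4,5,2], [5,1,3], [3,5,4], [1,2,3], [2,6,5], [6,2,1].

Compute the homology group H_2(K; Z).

We work with the vertex ordering 1 < 2 < 3 < 4 < 5 < 6. The simplices of K, each written with vertices in increasing order, are:

  0-simplices (6): [1], [2], [3], [4], [5], [6]
  1-simplices (12): [1,2], [1,3], [1,5], [1,6], [2,3], [2,4], [2,5], [2,6], [3,4], [3,5], [4,5], [5,6]
  2-simplices (6): [1,2,3], [1,2,6], [1,3,5], [2,4,5], [2,5,6], [3,4,5]

giving chain groups C_0 ≅ Z^6, C_1 ≅ Z^12, C_2 ≅ Z^6.

The boundary map ∂_1: C_1 → C_0 sends each edge [p,q] (with p < q) to q − p. For instance
  ∂[2,5] = [5] − [2].
This gives a 6×12 integer matrix of rank 5; reducing to Smith normal form yields diagonal entries (1,1,1,1,1).

The boundary map ∂_2: C_2 → C_1 acts by ∂[p,q,r] = [q,r] − [p,r] + [p,q]. For instance
  ∂[3,4,5] = [4,5] − [3,5] + [3,4],
  ∂[1,3,5] = [3,5] − [1,5] + [1,3].
This gives a 12×6 integer matrix of rank 6; reducing to Smith normal form yields diagonal entries (1,1,1,1,1,1).

Computing H_k = (kernel of ∂_k) / (image of ∂_{k+1}):

  H_2: rank ker ∂_2 − rank ∂_3 = (6 − 6) − 0 = 0, and there is no ∂_3, so H_2 = 0.

H_2 = 0.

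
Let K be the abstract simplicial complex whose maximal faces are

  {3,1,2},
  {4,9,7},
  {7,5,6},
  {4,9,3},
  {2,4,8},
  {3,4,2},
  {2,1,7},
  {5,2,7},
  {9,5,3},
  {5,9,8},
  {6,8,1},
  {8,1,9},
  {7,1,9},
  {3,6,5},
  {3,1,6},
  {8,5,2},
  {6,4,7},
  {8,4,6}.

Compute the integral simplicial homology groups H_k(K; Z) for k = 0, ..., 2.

Take the total order 1 < 2 < 3 < 4 < 5 < 6 < 7 < 8 < 9 on the vertex set. Then K (dimension 2) consists of the simplices:

  0-simplices (9): [1], [2], [3], [4], [5], [6], [7], [8], [9]
  1-simplices (27): (27 of them)
  2-simplices (18): [1,2,3], [1,2,7], [1,3,6], [1,6,8], [1,7,9], [1,8,9], [2,3,4], [2,4,8], [2,5,7], [2,5,8], [3,4,9], [3,5,6], [3,5,9], [4,6,7], [4,6,8], [4,7,9], [5,6,7], [5,8,9]

giving chain groups C_0 ≅ Z^9, C_1 ≅ Z^27, C_2 ≅ Z^18.

∂_1: C_1 → C_0 is given by ∂[p,q] = [q] − [p].
This gives a 9×27 integer matrix of rank 8; reducing to Smith normal form yields diagonal entries (1,1,1,1,1,1,1,1).

Boundary ∂_2: C_2 → C_1 maps a triangle to the signed sum of its edges. For instance
  ∂[2,3,4] = [3,4] − [2,4] + [2,3],
  ∂[2,4,8] = [4,8] − [2,8] + [2,4].
This gives a 27×18 integer matrix of rank 17; reducing to Smith normal form yields diagonal entries (1,1,1,1,1,1,1,1,1,1,1,1,1,1,1,1,1).

Now H_k = ker ∂_k / im ∂_{k+1}, so:

  H_0: rank C_0 − rank ∂_1 = 9 − 8 = 1, and the invariant factors of ∂_1 are all 1, so H_0 ≅ Z.
  H_1: rank ker ∂_1 − rank ∂_2 = (27 − 8) − 17 = 2, and the invariant factors of ∂_2 are all 1, so H_1 ≅ Z^2.
  H_2: rank ker ∂_2 − rank ∂_3 = (18 − 17) − 0 = 1, and there is no ∂_3, so H_2 ≅ Z.

H_0 = Z,  H_1 = Z^2,  H_2 = Z.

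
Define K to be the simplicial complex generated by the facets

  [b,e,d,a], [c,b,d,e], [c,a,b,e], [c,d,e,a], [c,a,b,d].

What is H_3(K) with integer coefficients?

Take the total order a < b < c < d < e on the vertex set. Then K (dimension 3) consists of the simplices:

  0-simplices (5): a, b, c, d, e
  1-simplices (10): ab, ac, ad, ae, bc, bd, be, cd, ce, de
  2-simplices (10): abc, abd, abe, acd, ace, ade, bcd, bce, bde, cde
  3-simplices (5): abcd, abce, abde, acde, bcde

giving chain groups C_0 ≅ Z^5, C_1 ≅ Z^10, C_2 ≅ Z^10, C_3 ≅ Z^5.

Boundary ∂_1: C_1 → C_0 maps an edge to its endpoints' difference, ∂[p,q] = q − p.
As a 5×10 matrix over Z this has rank 4, with invariant factors (1,1,1,1).

Boundary ∂_2: C_2 → C_1 acts by ∂[p,q,r] = [q,r] − [p,r] + [p,q]. For instance
  ∂bde = de − be + bd,
  ∂cde = de − ce + cd.
This gives a 10×10 integer matrix of rank 6; reducing to Smith normal form yields diagonal entries (1,1,1,1,1,1).

The boundary map ∂_3: C_3 → C_2 sends each 3-simplex σ to the alternating sum Σ_i (−1)^i (σ with its i-th vertex removed). For instance
  ∂abce = bce − ace + abe − abc,
  ∂abde = bde − ade + abe − abd.
As a 10×5 matrix over Z this has rank 4, with invariant factors (1,1,1,1).

Computing H_k = (kernel of ∂_k) / (image of ∂_{k+1}):

  H_3: rank ker ∂_3 − rank ∂_4 = (5 − 4) − 0 = 1, and there is no ∂_4, so H_3 = Z.

H_3 ≅ Z.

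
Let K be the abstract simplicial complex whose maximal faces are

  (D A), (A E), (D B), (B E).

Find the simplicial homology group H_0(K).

H_0 ≅ Z.

K has 4 vertices, 4 edges.
rank ∂_0 = 0, rank ∂_1 = 3 ⇒ b_0 = 4 − 0 − 3 = 1; all invariant factors of ∂_1 are 1 so no torsion. So H_0 = Z.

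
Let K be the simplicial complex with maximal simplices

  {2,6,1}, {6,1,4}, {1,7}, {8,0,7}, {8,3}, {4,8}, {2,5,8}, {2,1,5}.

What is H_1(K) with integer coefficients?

K has 9 vertices, 15 edges, 5 triangles.
rank ∂_1 = 8, rank ∂_2 = 5 ⇒ b_1 = 15 − 8 − 5 = 2; all invariant factors of ∂_2 are 1 so no torsion. So H_1 ≅ Z^2.

H_1 = Z^2.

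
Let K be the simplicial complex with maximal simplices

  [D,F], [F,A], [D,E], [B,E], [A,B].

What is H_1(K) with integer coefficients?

H_1 ≅ Z.

K has 5 vertices, 5 edges.
rank ∂_1 = 4, rank ∂_2 = 0 ⇒ b_1 = 5 − 4 − 0 = 1. So H_1 ≅ Z.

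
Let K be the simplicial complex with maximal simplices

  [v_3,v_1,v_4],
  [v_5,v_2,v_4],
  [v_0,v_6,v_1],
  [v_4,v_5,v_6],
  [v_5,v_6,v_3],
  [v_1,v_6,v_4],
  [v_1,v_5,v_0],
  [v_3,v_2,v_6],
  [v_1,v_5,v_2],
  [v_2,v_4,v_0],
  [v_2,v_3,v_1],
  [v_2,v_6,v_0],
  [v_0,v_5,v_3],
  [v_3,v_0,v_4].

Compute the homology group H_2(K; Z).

H_2 ≅ Z.

Order the vertices as v_0 < v_1 < v_2 < v_3 < v_4 < v_5 < v_6. Listing each simplex with vertices in this order, K has dimension 2 with simplices:

  0-simplices (7): [v_0], [v_1], [v_2], [v_3], [v_4], [v_5], [v_6]
  1-simplices (21): (21 of them)
  2-simplices (14): (14 of them)

Hence C_0 ≅ Z^7, C_1 ≅ Z^21, C_2 ≅ Z^14.

The boundary map ∂_1: C_1 → C_0 is given by ∂[p,q] = [q] − [p]. For instance
  ∂[v_0,v_5] = [v_5] − [v_0].
The 7×21 boundary matrix has rank 6 and Smith normal form diag(1,1,1,1,1,1).

The boundary map ∂_2: C_2 → C_1 maps a triangle to the signed sum of its edges. For instance
  ∂[v_2,v_4,v_5] = [v_4,v_5] − [v_2,v_5] + [v_2,v_4],
  ∂[v_1,v_3,v_4] = [v_3,v_4] − [v_1,v_4] + [v_1,v_3].
The 21×14 boundary matrix has rank 13 and Smith normal form diag(1,1,1,1,1,1,1,1,1,1,1,1,1).

From H_k ≅ ker(∂_k) / im(∂_{k+1}) we obtain:

  H_2: rank ker ∂_2 − rank ∂_3 = (14 − 13) − 0 = 1, and there is no ∂_3, so H_2 ≅ Z.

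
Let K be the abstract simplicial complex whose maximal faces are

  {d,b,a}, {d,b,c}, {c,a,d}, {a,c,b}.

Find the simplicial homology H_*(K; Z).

H_0 ≅ Z,  H_1 = 0,  H_2 ≅ Z.

Take the total order a < b < c < d on the vertex set. Then K (dimension 2) consists of the simplices:

  0-simplices (4): a, b, c, d
  1-simplices (6): ab, ac, ad, bc, bd, cd
  2-simplices (4): abc, abd, acd, bcd

giving chain groups C_0 ≅ Z^4, C_1 ≅ Z^6, C_2 ≅ Z^4.

Boundary ∂_1: C_1 → C_0 sends each edge [p,q] (with p < q) to q − p.
As a 4×6 matrix over Z this has rank 3, with invariant factors (1,1,1).

The boundary map ∂_2: C_2 → C_1 maps a triangle to the signed sum of its edges. For instance
  ∂bcd = cd − bd + bc,
  ∂acd = cd − ad + ac.
The 6×4 boundary matrix has rank 3 and Smith normal form diag(1,1,1).

Reading off H_k = ker ∂_k / im ∂_{k+1}:

  H_0: rank C_0 − rank ∂_1 = 4 − 3 = 1, and the invariant factors of ∂_1 are all 1, so H_0 = Z.
  H_1: rank ker ∂_1 − rank ∂_2 = (6 − 3) − 3 = 0, and the invariant factors of ∂_2 are all 1, so H_1 = 0.
  H_2: rank ker ∂_2 − rank ∂_3 = (4 − 3) − 0 = 1, and there is no ∂_3, so H_2 = Z.

As a check, the Euler characteristic is 4 − 6 + 4 = 2, which agrees with 1 − 0 + 1 = 2.
(K is a triangulation of the 2-sphere S^2.)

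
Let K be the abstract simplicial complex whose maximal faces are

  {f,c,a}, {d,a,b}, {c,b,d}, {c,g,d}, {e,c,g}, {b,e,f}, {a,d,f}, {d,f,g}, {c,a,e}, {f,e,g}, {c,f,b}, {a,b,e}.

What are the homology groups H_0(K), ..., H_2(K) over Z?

Order the vertices as a < b < c < d < e < f < g. Listing each simplex with vertices in this order, K has dimension 2 with simplices:

  0-simplices (7): a, b, c, d, e, f, g
  1-simplices (18): ab, ac, ad, ae, af, bc, bd, be, bf, cd, ce, cf, cg, df, dg, ef, eg, fg
  2-simplices (12): abd, abe, ace, acf, adf, bcd, bcf, bef, cdg, ceg, dfg, efg

Hence C_0 ≅ Z^7, C_1 ≅ Z^18, C_2 ≅ Z^12.

The boundary map ∂_1: C_1 → C_0 maps an edge to its endpoints' difference, ∂[p,q] = q − p. For instance
  ∂fg = g − f.
The resulting 7×18 matrix has rank 6, and its Smith normal form has invariant factors (1,1,1,1,1,1).

The boundary map ∂_2: C_2 → C_1 acts by ∂[p,q,r] = [q,r] − [p,r] + [p,q]. For instance
  ∂cdg = dg − cg + cd,
  ∂ace = ce − ae + ac.
The 18×12 boundary matrix has rank 12 and Smith normal form diag(1,1,1,1,1,1,1,1,1,1,1,2).

From H_k ≅ ker(∂_k) / im(∂_{k+1}) we obtain:

  H_0: rank C_0 − rank ∂_1 = 7 − 6 = 1, and the invariant factors of ∂_1 are all 1, so H_0 ≅ Z.
  H_1: rank ker ∂_1 − rank ∂_2 = (18 − 6) − 12 = 0, and ∂_2 has invariant factor 2 > 1, so H_1 ≅ Z/2.
  H_2: rank ker ∂_2 − rank ∂_3 = (12 − 12) − 0 = 0, and there is no ∂_3, so H_2 ≅ 0.

H_0 = Z,  H_1 = Z/2,  H_2 = 0.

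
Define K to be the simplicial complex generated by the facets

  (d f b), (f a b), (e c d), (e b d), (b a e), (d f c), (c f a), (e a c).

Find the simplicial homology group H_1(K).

H_1 = 0.

We work with the vertex ordering a < b < c < d < e < f. The simplices of K, each written with vertices in increasing order, are:

  0-simplices (6): a, b, c, d, e, f
  1-simplices (12): ab, ac, ae, af, bd, be, bf, cd, ce, cf, de, df
  2-simplices (8): abe, abf, ace, acf, bde, bdf, cde, cdf

so the chain groups are C_0 ≅ Z^6, C_1 ≅ Z^12, C_2 ≅ Z^8.

∂_1: C_1 → C_0 maps an edge to its endpoints' difference, ∂[p,q] = q − p. For instance
  ∂be = e − b.
This gives a 6×12 integer matrix of rank 5; reducing to Smith normal form yields diagonal entries (1,1,1,1,1).

The boundary map ∂_2: C_2 → C_1 acts by ∂[p,q,r] = [q,r] − [p,r] + [p,q]. For instance
  ∂bdf = df − bf + bd,
  ∂acf = cf − af + ac.
The resulting 12×8 matrix has rank 7, and its Smith normal form has invariant factors (1,1,1,1,1,1,1).

Now H_k = ker ∂_k / im ∂_{k+1}, so:

  H_1: rank ker ∂_1 − rank ∂_2 = (12 − 5) − 7 = 0, and the invariant factors of ∂_2 are all 1, so H_1 = 0.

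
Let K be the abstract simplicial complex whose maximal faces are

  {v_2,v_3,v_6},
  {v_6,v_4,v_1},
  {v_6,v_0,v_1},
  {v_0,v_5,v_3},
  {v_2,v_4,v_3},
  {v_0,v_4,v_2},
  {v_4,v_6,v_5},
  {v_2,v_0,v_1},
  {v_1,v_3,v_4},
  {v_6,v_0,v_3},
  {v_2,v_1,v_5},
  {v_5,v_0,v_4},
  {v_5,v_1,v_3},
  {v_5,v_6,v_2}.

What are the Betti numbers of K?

b_0 = 1, b_1 = 2, b_2 = 1.

K has 7 vertices, 21 edges, 14 triangles.
rank ∂_0 = 0, rank ∂_1 = 6 ⇒ b_0 = 7 − 0 − 6 = 1; all invariant factors of ∂_1 are 1 so no torsion. So H_0 = Z.
rank ∂_1 = 6, rank ∂_2 = 13 ⇒ b_1 = 21 − 6 − 13 = 2; all invariant factors of ∂_2 are 1 so no torsion. So H_1 = Z^2.
rank ∂_2 = 13, rank ∂_3 = 0 ⇒ b_2 = 14 − 13 − 0 = 1. So H_2 = Z.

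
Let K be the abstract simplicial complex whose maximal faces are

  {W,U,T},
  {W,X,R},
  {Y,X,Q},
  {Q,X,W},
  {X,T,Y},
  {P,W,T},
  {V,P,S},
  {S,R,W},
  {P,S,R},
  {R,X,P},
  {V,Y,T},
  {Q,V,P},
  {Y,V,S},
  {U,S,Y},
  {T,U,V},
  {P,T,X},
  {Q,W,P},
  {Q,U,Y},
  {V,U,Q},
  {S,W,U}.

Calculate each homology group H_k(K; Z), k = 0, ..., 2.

H_0 ≅ Z,  H_1 ≅ Z × Z/2,  H_2 = 0.

Take the total order P < Q < R < S < T < U < V < W < X < Y on the vertex set. Then K (dimension 2) consists of the simplices:

  0-simplices (10): P, Q, R, S, T, U, V, W, X, Y
  1-simplices (30): PQ, PR, PS, PT, PV, PW, PX, QU, QV, QW, QX, QY, RS, RW, RX, SU, SV, SW, SY, TU, TV, TW, TX, TY, UV, UW, UY, VY, WX, XY
  2-simplices (20): PQV, PQW, PRS, PRX, PSV, PTW, PTX, QUV, QUY, QWX, QXY, RSW, RWX, SUW, SUY, SVY, TUV, TUW, TVY, TXY

giving chain groups C_0 ≅ Z^10, C_1 ≅ Z^30, C_2 ≅ Z^20.

The boundary map ∂_1: C_1 → C_0 sends each edge [p,q] (with p < q) to q − p.
The 10×30 boundary matrix has rank 9 and Smith normal form diag(1,1,1,1,1,1,1,1,1).

Boundary ∂_2: C_2 → C_1 acts by ∂[p,q,r] = [q,r] − [p,r] + [p,q]. For instance
  ∂TUV = UV − TV + TU,
  ∂TVY = VY − TY + TV.
This gives a 30×20 integer matrix of rank 20; reducing to Smith normal form yields diagonal entries (1,1,1,1,1,1,1,1,1,1,1,1,1,1,1,1,1,1,1,2).

From H_k ≅ ker(∂_k) / im(∂_{k+1}) we obtain:

  H_0: rank C_0 − rank ∂_1 = 10 − 9 = 1, and the invariant factors of ∂_1 are all 1, so H_0 = Z.
  H_1: rank ker ∂_1 − rank ∂_2 = (30 − 9) − 20 = 1, and ∂_2 has invariant factor 2 > 1, so H_1 = Z × Z/2.
  H_2: rank ker ∂_2 − rank ∂_3 = (20 − 20) − 0 = 0, and there is no ∂_3, so H_2 = 0.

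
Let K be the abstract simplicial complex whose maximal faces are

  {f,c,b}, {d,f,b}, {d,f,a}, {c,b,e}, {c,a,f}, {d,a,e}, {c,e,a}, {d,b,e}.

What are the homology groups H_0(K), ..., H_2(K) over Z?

Order the vertices as a < b < c < d < e < f. Listing each simplex with vertices in this order, K has dimension 2 with simplices:

  0-simplices (6): a, b, c, d, e, f
  1-simplices (12): ac, ad, ae, af, bc, bd, be, bf, ce, cf, de, df
  2-simplices (8): ace, acf, ade, adf, bce, bcf, bde, bdf

Hence C_0 ≅ Z^6, C_1 ≅ Z^12, C_2 ≅ Z^8.

Boundary ∂_1: C_1 → C_0 is given by ∂[p,q] = [q] − [p]. For instance
  ∂ce = e − c.
As a 6×12 matrix over Z this has rank 5, with invariant factors (1,1,1,1,1).

Boundary ∂_2: C_2 → C_1 maps a triangle to the signed sum of its edges. For instance
  ∂bce = ce − be + bc,
  ∂bde = de − be + bd.
This gives a 12×8 integer matrix of rank 7; reducing to Smith normal form yields diagonal entries (1,1,1,1,1,1,1).

Reading off H_k = ker ∂_k / im ∂_{k+1}:

  H_0: rank C_0 − rank ∂_1 = 6 − 5 = 1, and the invariant factors of ∂_1 are all 1, so H_0 ≅ Z.
  H_1: rank ker ∂_1 − rank ∂_2 = (12 − 5) − 7 = 0, and the invariant factors of ∂_2 are all 1, so H_1 ≅ 0.
  H_2: rank ker ∂_2 − rank ∂_3 = (8 − 7) − 0 = 1, and there is no ∂_3, so H_2 ≅ Z.

As a check, the Euler characteristic is 6 − 12 + 8 = 2, which agrees with 1 − 0 + 1 = 2.

H_0 ≅ Z,  H_1 = 0,  H_2 ≅ Z.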